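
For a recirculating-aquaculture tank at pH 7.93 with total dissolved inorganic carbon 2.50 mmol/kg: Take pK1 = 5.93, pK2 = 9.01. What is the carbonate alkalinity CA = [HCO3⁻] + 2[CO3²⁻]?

CA = [HCO3⁻] + 2[CO3²⁻] = (α₁ + 2α₂)·DIC
At pH 7.93: [H⁺]/K1 = 10^-2.00 = 0.010000, K2/[H⁺] = 10^-1.08 = 0.083176
α₁ = 1/(1 + 0.010000 + 0.083176) = 1/1.0932 = 0.9148; α₂ = α₁·K2/[H⁺] = 0.07609
α₁ + 2α₂ = 1.0669
CA = 1.0669 × 2.50 = 2.67 mmol/kg

CA = 2.67 mmol/kg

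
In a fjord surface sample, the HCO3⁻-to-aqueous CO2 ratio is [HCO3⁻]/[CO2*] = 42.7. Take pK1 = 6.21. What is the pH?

pH = 7.84

From K1 = [H⁺][HCO3⁻]/[CO2*]:  pH = pK1 + log₁₀([HCO3⁻]/[CO2*])
log₁₀(42.7) = +1.630
pH = 6.21 + (+1.630) = 7.84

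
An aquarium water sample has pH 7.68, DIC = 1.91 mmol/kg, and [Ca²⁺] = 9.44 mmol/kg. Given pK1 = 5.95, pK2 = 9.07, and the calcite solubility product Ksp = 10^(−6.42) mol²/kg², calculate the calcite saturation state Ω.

Ω = 1.82

α₂ = 1 / (1 + [H⁺]/K2 + [H⁺]²/(K1K2)) = 1 / (1 + 10^+1.39 + 10^-0.34)
   = 1 / (1 + 24.547 + 0.45709) = 1/26.004 = 0.03846
[CO3²⁻] = α₂ × DIC = 0.03846 × 1.91 = 0.07345 mmol/kg
Ksp = 10^(−6.42) = 3.802×10^-7
Ω = [Ca²⁺][CO3²⁻]/Ksp = (9.44×10^-3)(7.345×10^-5) / 3.802×10^-7 = 1.82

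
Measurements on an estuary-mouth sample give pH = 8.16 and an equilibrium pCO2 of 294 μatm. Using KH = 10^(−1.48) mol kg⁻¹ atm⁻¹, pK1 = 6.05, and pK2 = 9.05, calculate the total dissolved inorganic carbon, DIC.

DIC = 1.43 mmol/kg

[CO2*] = KH · pCO2 = 10^(−1.48) × 294×10^-6 = 9.735×10^-6 mol/kg
α₀ = 1/(1 + K1/[H⁺] + K1K2/[H⁺]²) = 1/(1 + 10^+2.11 + 10^+1.22) = 0.006830
DIC = [CO2*]/α₀ = 9.735×10^-6 / 0.006830 = 1.43 mmol/kg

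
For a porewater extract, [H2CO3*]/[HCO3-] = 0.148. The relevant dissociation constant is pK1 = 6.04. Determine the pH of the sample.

From K1 = [H⁺][HCO3-]/[H2CO3*]:  pH = pK1 − log₁₀([H2CO3*]/[HCO3-])
log₁₀(0.148) = -0.830
pH = 6.04 − (-0.830) = 6.87

pH = 6.87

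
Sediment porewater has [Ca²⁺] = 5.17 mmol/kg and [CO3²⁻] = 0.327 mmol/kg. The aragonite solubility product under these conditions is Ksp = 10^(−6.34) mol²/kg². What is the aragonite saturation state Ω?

Ksp = 10^(−6.34) = 4.571×10^-7
Ω = [Ca²⁺][CO3²⁻]/Ksp = (5.17×10^-3)(0.327×10^-3) / 4.571×10^-7 = 3.70

Ω = 3.70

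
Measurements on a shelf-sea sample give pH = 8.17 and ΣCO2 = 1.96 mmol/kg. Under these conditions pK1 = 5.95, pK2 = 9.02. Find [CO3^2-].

[CO3²⁻] = 0.241 mmol/kg

α₂ = 1 / (1 + [H⁺]/K2 + [H⁺]²/(K1K2)) = 1 / (1 + 10^+0.85 + 10^-1.37)
   = 1 / (1 + 7.0795 + 0.042658) = 1/8.1221 = 0.1231
[CO3²⁻] = α₂ × DIC = 0.1231 × 1.96 = 0.241 mmol/kg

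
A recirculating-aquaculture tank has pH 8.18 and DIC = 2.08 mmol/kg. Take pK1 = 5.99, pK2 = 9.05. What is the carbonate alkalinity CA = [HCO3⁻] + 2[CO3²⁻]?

CA = [HCO3⁻] + 2[CO3²⁻] = (α₁ + 2α₂)·DIC
At pH 8.18: [H⁺]/K1 = 10^-2.19 = 0.0064565, K2/[H⁺] = 10^-0.87 = 0.13490
α₁ = 1/(1 + 0.0064565 + 0.13490) = 1/1.1414 = 0.8762; α₂ = α₁·K2/[H⁺] = 0.1182
α₁ + 2α₂ = 1.1125
CA = 1.1125 × 2.08 = 2.31 mmol/kg

CA = 2.31 mmol/kg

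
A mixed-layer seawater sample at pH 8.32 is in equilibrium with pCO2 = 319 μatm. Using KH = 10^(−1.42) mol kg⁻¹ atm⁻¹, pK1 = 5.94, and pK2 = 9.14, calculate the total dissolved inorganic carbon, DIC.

[CO2*] = KH · pCO2 = 10^(−1.42) × 319×10^-6 = 1.213×10^-5 mol/kg
α₀ = 1/(1 + K1/[H⁺] + K1K2/[H⁺]²) = 1/(1 + 10^+2.38 + 10^+1.56) = 0.003608
DIC = [CO2*]/α₀ = 1.213×10^-5 / 0.003608 = 3.36 mmol/kg

DIC = 3.36 mmol/kg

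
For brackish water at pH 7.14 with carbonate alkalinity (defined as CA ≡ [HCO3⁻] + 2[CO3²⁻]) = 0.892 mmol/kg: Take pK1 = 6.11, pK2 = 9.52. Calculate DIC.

CA = [HCO3⁻] + 2[CO3²⁻] = (α₁ + 2α₂)·DIC
At pH 7.14: [H⁺]/K1 = 10^-1.03 = 0.093325, K2/[H⁺] = 10^-2.38 = 0.0041687
α₁ = 1/(1 + 0.093325 + 0.0041687) = 1/1.0975 = 0.9112; α₂ = α₁·K2/[H⁺] = 0.003798
α₁ + 2α₂ = 0.9188
DIC = CA / (α₁ + 2α₂) = 0.892 / 0.9188 = 0.971 mmol/kg

DIC = 0.971 mmol/kg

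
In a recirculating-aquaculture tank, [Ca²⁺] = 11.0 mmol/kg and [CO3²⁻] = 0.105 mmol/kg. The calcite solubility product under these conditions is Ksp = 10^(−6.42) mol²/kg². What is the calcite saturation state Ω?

Ω = 3.04

Ksp = 10^(−6.42) = 3.802×10^-7
Ω = [Ca²⁺][CO3²⁻]/Ksp = (11.0×10^-3)(0.105×10^-3) / 3.802×10^-7 = 3.04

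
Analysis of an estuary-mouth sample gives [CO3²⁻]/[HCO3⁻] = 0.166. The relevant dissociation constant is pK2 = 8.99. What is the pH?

From K2 = [H⁺][CO3²⁻]/[HCO3⁻]:  pH = pK2 + log₁₀([CO3²⁻]/[HCO3⁻])
log₁₀(0.166) = -0.780
pH = 8.99 + (-0.780) = 8.21

pH = 8.21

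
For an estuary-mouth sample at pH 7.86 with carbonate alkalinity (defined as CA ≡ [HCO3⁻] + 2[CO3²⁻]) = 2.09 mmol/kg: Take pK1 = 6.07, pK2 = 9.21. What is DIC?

CA = [HCO3⁻] + 2[CO3²⁻] = (α₁ + 2α₂)·DIC
At pH 7.86: [H⁺]/K1 = 10^-1.79 = 0.016218, K2/[H⁺] = 10^-1.35 = 0.044668
α₁ = 1/(1 + 0.016218 + 0.044668) = 1/1.0609 = 0.9426; α₂ = α₁·K2/[H⁺] = 0.04210
α₁ + 2α₂ = 1.0268
DIC = CA / (α₁ + 2α₂) = 2.09 / 1.0268 = 2.04 mmol/kg

DIC = 2.04 mmol/kg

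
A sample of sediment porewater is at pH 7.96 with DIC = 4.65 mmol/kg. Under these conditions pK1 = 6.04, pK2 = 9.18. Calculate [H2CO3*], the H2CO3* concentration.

[CO2*] = 0.0521 mmol/kg

α₀ = 1 / (1 + K1/[H⁺] + K1K2/[H⁺]²) = 1 / (1 + 10^+1.92 + 10^+0.70)
   = 1 / (1 + 83.176 + 5.0119) = 1/89.188 = 0.01121
[CO2*] = α₀ × DIC = 0.01121 × 4.65 = 0.0521 mmol/kg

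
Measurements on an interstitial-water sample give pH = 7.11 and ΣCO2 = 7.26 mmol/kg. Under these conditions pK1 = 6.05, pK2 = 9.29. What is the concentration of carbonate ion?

[CO3²⁻] = 0.0439 mmol/kg

α₂ = 1 / (1 + [H⁺]/K2 + [H⁺]²/(K1K2)) = 1 / (1 + 10^+2.18 + 10^+1.12)
   = 1 / (1 + 151.36 + 13.183) = 1/165.54 = 0.006041
[CO3²⁻] = α₂ × DIC = 0.006041 × 7.26 = 0.0439 mmol/kg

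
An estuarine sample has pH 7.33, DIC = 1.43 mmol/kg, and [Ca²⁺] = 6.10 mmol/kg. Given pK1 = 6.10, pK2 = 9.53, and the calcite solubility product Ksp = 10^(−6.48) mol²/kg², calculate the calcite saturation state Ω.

Ω = 0.156

α₂ = 1 / (1 + [H⁺]/K2 + [H⁺]²/(K1K2)) = 1 / (1 + 10^+2.20 + 10^+0.97)
   = 1 / (1 + 158.49 + 9.3325) = 1/168.82 = 0.005923
[CO3²⁻] = α₂ × DIC = 0.005923 × 1.43 = 0.008470 mmol/kg = 8.470 μmol/kg
Ksp = 10^(−6.48) = 3.311×10^-7
Ω = [Ca²⁺][CO3²⁻]/Ksp = (6.10×10^-3)(8.470×10^-6) / 3.311×10^-7 = 0.156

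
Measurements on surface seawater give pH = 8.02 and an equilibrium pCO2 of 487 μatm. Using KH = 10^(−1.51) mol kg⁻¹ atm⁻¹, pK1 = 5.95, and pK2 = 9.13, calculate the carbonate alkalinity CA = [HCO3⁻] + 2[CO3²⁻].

CA = 2.04 mmol/kg

[CO2*] = KH · pCO2 = 10^(−1.51) × 487×10^-6 = 1.505×10^-5 mol/kg
α₀ = 1/(1 + K1/[H⁺] + K1K2/[H⁺]²) = 1/(1 + 10^+2.07 + 10^+0.96) = 0.007836
DIC = [CO2*]/α₀ = 1.505×10^-5 / 0.007836 = 1.920 mmol/kg
CA = (α₁ + 2α₂)·DIC = (0.9207 + 2×0.07147) × 1.920 = 2.04 mmol/kg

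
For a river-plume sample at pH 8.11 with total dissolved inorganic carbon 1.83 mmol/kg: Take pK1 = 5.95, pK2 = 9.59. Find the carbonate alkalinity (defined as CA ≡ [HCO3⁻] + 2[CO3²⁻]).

CA = 1.88 mmol/kg

CA = [HCO3⁻] + 2[CO3²⁻] = (α₁ + 2α₂)·DIC
At pH 8.11: [H⁺]/K1 = 10^-2.16 = 0.0069183, K2/[H⁺] = 10^-1.48 = 0.033113
α₁ = 1/(1 + 0.0069183 + 0.033113) = 1/1.0400 = 0.9615; α₂ = α₁·K2/[H⁺] = 0.03184
α₁ + 2α₂ = 1.0252
CA = 1.0252 × 1.83 = 1.88 mmol/kg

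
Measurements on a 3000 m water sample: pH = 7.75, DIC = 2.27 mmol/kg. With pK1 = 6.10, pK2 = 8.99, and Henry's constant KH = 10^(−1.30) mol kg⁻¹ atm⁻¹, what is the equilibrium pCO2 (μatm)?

pCO2 = 939 μatm

α₀ = 1 / (1 + K1/[H⁺] + K1K2/[H⁺]²) = 1 / (1 + 10^+1.65 + 10^+0.41)
   = 1 / (1 + 44.668 + 2.5704) = 1/48.239 = 0.02073
[CO2*] = α₀ × DIC = 0.02073 × 2.27 = 0.04706 mmol/kg
pCO2 = [CO2*]/KH = 4.706×10^-5 / 5.012×10^-2 = 939 μatm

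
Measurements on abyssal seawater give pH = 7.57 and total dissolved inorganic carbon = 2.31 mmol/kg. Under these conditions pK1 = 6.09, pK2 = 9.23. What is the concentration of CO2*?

α₀ = 1 / (1 + K1/[H⁺] + K1K2/[H⁺]²) = 1 / (1 + 10^+1.48 + 10^-0.18)
   = 1 / (1 + 30.200 + 0.66069) = 1/31.860 = 0.03139
[CO2*] = α₀ × DIC = 0.03139 × 2.31 = 0.0725 mmol/kg

[CO2*] = 0.0725 mmol/kg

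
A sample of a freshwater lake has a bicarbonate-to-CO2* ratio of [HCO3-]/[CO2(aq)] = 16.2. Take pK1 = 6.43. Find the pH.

From K1 = [H⁺][HCO3-]/[CO2(aq)]:  pH = pK1 + log₁₀([HCO3-]/[CO2(aq)])
log₁₀(16.2) = +1.210
pH = 6.43 + (+1.210) = 7.64

pH = 7.64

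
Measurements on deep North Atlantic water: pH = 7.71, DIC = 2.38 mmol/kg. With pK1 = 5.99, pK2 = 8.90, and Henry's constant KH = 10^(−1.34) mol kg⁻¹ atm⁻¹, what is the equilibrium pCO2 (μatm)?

pCO2 = 916 μatm

α₀ = 1 / (1 + K1/[H⁺] + K1K2/[H⁺]²) = 1 / (1 + 10^+1.72 + 10^+0.53)
   = 1 / (1 + 52.481 + 3.3884) = 1/56.869 = 0.01758
[CO2*] = α₀ × DIC = 0.01758 × 2.38 = 0.04185 mmol/kg
pCO2 = [CO2*]/KH = 4.185×10^-5 / 4.571×10^-2 = 916 μatm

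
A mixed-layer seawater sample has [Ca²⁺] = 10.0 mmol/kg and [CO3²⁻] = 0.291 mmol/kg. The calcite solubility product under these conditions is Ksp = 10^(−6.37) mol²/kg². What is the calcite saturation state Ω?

Ω = 6.82

Ksp = 10^(−6.37) = 4.266×10^-7
Ω = [Ca²⁺][CO3²⁻]/Ksp = (10.0×10^-3)(0.291×10^-3) / 4.266×10^-7 = 6.82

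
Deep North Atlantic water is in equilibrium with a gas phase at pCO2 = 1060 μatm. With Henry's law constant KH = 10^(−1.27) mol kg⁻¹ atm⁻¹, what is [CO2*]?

[CO2*] = 56.9 μmol/kg

KH = 10^(−1.27) = 5.370×10^-2 mol kg⁻¹ atm⁻¹
[CO2*] = KH · pCO2 = 5.370×10^-2 × 1060×10^-6 atm = 5.69×10^-5 mol/kg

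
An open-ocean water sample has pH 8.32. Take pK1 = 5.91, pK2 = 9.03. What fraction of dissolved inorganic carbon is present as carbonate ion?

α₂ = 0.163

α₂ = 1 / (1 + [H⁺]/K2 + [H⁺]²/(K1K2)) = 1 / (1 + 10^+0.71 + 10^-1.70)
   = 1 / (1 + 5.1286 + 0.019953) = 1/6.1486 = 0.1626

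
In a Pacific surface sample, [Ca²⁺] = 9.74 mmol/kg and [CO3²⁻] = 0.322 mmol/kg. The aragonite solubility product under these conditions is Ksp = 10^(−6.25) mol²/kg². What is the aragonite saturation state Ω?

Ω = 5.58

Ksp = 10^(−6.25) = 5.623×10^-7
Ω = [Ca²⁺][CO3²⁻]/Ksp = (9.74×10^-3)(0.322×10^-3) / 5.623×10^-7 = 5.58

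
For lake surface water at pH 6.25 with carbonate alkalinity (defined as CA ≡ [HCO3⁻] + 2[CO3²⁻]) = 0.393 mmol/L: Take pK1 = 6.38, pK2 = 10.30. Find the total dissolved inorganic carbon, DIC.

DIC = 0.923 mmol/L

CA = [HCO3⁻] + 2[CO3²⁻] = (α₁ + 2α₂)·DIC
At pH 6.25: [H⁺]/K1 = 10^0.13 = 1.3490, K2/[H⁺] = 10^-4.05 = 8.9125×10^-5
α₁ = 1/(1 + 1.3490 + 8.9125×10^-5) = 1/2.3491 = 0.4257; α₂ = α₁·K2/[H⁺] = 3.794×10^-5
α₁ + 2α₂ = 0.4258
DIC = CA / (α₁ + 2α₂) = 0.393 / 0.4258 = 0.923 mmol/L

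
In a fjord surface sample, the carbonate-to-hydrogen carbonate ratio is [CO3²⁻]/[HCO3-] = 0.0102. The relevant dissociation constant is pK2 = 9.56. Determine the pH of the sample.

From K2 = [H⁺][CO3²⁻]/[HCO3-]:  pH = pK2 + log₁₀([CO3²⁻]/[HCO3-])
log₁₀(0.0102) = -1.991
pH = 9.56 + (-1.991) = 7.57

pH = 7.57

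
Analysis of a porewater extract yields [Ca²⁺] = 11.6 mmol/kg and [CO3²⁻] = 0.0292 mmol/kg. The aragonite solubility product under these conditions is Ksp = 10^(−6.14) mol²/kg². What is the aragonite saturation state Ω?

Ksp = 10^(−6.14) = 7.244×10^-7
Ω = [Ca²⁺][CO3²⁻]/Ksp = (11.6×10^-3)(0.0292×10^-3) / 7.244×10^-7 = 0.468

Ω = 0.468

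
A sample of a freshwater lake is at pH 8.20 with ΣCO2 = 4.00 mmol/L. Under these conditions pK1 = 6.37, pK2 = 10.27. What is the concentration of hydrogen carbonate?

α₁ = 1 / (1 + [H⁺]/K1 + K2/[H⁺]) = 1 / (1 + 10^-1.83 + 10^-2.07)
   = 1 / (1 + 0.014791 + 0.0085114) = 1/1.0233 = 0.9772
[HCO3⁻] = α₁ × DIC = 0.9772 × 4.00 = 3.91 mmol/L

[HCO3⁻] = 3.91 mmol/L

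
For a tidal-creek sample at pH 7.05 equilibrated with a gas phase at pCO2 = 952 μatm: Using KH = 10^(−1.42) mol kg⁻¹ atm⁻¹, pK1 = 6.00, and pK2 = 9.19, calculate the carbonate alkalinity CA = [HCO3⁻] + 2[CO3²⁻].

CA = 0.412 mmol/kg

[CO2*] = KH · pCO2 = 10^(−1.42) × 952×10^-6 = 3.619×10^-5 mol/kg
α₀ = 1/(1 + K1/[H⁺] + K1K2/[H⁺]²) = 1/(1 + 10^+1.05 + 10^-1.09) = 0.08129
DIC = [CO2*]/α₀ = 3.619×10^-5 / 0.08129 = 0.4452 mmol/kg
CA = (α₁ + 2α₂)·DIC = (0.9121 + 2×0.006608) × 0.4452 = 0.412 mmol/kg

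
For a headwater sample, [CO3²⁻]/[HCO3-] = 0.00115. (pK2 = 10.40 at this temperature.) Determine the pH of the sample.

From K2 = [H⁺][CO3²⁻]/[HCO3-]:  pH = pK2 + log₁₀([CO3²⁻]/[HCO3-])
log₁₀(0.00115) = -2.939
pH = 10.40 + (-2.939) = 7.46

pH = 7.46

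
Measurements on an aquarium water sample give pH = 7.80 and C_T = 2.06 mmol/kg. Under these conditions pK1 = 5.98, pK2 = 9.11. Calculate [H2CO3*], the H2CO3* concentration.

[CO2*] = 0.0293 mmol/kg

α₀ = 1 / (1 + K1/[H⁺] + K1K2/[H⁺]²) = 1 / (1 + 10^+1.82 + 10^+0.51)
   = 1 / (1 + 66.069 + 3.2359) = 1/70.305 = 0.01422
[CO2*] = α₀ × DIC = 0.01422 × 2.06 = 0.0293 mmol/kg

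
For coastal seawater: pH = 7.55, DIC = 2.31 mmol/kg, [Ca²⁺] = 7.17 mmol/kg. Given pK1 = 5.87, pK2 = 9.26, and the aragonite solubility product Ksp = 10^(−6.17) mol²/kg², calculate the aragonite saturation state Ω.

α₂ = 1 / (1 + [H⁺]/K2 + [H⁺]²/(K1K2)) = 1 / (1 + 10^+1.71 + 10^+0.03)
   = 1 / (1 + 51.286 + 1.0715) = 1/53.358 = 0.01874
[CO3²⁻] = α₂ × DIC = 0.01874 × 2.31 = 0.04329 mmol/kg
Ksp = 10^(−6.17) = 6.761×10^-7
Ω = [Ca²⁺][CO3²⁻]/Ksp = (7.17×10^-3)(4.329×10^-5) / 6.761×10^-7 = 0.459

Ω = 0.459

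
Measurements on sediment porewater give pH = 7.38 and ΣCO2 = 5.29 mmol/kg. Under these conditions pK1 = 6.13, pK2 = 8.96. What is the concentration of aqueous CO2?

[CO2*] = 0.275 mmol/kg

α₀ = 1 / (1 + K1/[H⁺] + K1K2/[H⁺]²) = 1 / (1 + 10^+1.25 + 10^-0.33)
   = 1 / (1 + 17.783 + 0.46774) = 1/19.251 = 0.05195
[CO2*] = α₀ × DIC = 0.05195 × 5.29 = 0.275 mmol/kg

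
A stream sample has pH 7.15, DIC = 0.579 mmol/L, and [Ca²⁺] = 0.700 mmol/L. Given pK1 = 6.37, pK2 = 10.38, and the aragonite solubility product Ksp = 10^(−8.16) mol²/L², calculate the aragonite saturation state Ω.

Ω = 0.0296

α₂ = 1 / (1 + [H⁺]/K2 + [H⁺]²/(K1K2)) = 1 / (1 + 10^+3.23 + 10^+2.45)
   = 1 / (1 + 1698.2 + 281.84) = 1/1981.1 = 0.0005048
[CO3²⁻] = α₂ × DIC = 0.0005048 × 0.579 = 0.0002923 mmol/L = 0.2923 μmol/L
Ksp = 10^(−8.16) = 6.918×10^-9
Ω = [Ca²⁺][CO3²⁻]/Ksp = (0.700×10^-3)(2.923×10^-7) / 6.918×10^-9 = 0.0296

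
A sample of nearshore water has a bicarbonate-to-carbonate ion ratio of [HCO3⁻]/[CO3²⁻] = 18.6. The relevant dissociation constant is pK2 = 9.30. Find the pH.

From K2 = [H⁺][CO3²⁻]/[HCO3⁻]:  pH = pK2 − log₁₀([HCO3⁻]/[CO3²⁻])
log₁₀(18.6) = +1.270
pH = 9.30 − (+1.270) = 8.03

pH = 8.03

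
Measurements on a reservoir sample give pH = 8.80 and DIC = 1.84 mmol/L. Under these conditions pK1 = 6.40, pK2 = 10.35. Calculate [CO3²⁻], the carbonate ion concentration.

α₂ = 1 / (1 + [H⁺]/K2 + [H⁺]²/(K1K2)) = 1 / (1 + 10^+1.55 + 10^-0.85)
   = 1 / (1 + 35.481 + 0.14125) = 1/36.623 = 0.02731
[CO3²⁻] = α₂ × DIC = 0.02731 × 1.84 = 0.0502 mmol/L

[CO3²⁻] = 0.0502 mmol/L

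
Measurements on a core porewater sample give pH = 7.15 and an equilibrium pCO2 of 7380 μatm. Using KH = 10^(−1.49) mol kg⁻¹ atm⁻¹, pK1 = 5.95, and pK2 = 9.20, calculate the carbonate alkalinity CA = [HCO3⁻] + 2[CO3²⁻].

[CO2*] = KH · pCO2 = 10^(−1.49) × 7380×10^-6 = 2.388×10^-4 mol/kg
α₀ = 1/(1 + K1/[H⁺] + K1K2/[H⁺]²) = 1/(1 + 10^+1.20 + 10^-0.85) = 0.05886
DIC = [CO2*]/α₀ = 2.388×10^-4 / 0.05886 = 4.057 mmol/kg
CA = (α₁ + 2α₂)·DIC = (0.9328 + 2×0.008314) × 4.057 = 3.85 mmol/kg

CA = 3.85 mmol/kg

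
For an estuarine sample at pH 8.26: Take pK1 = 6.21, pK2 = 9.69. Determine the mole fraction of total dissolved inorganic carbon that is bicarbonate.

α₁ = 0.956

α₁ = 1 / (1 + [H⁺]/K1 + K2/[H⁺]) = 1 / (1 + 10^-2.05 + 10^-1.43)
   = 1 / (1 + 0.0089125 + 0.037154) = 1/1.0461 = 0.9560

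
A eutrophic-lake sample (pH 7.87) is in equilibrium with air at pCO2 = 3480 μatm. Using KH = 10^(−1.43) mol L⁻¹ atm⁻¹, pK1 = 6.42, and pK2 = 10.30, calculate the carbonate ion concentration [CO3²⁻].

[CO3²⁻] = 13.5 μmol/L

[CO2*] = KH · pCO2 = 10^(−1.43) × 3480×10^-6 = 1.293×10^-4 mol/L
α₀ = 1/(1 + K1/[H⁺] + K1K2/[H⁺]²) = 1/(1 + 10^+1.45 + 10^-0.98) = 0.03414
DIC = [CO2*]/α₀ = 1.293×10^-4 / 0.03414 = 3.787 mmol/L
[CO3²⁻] = α₂·DIC; α₂ = 0.003575, so [CO3²⁻] = 0.003575 × 3.787 = 0.0135 mmol/L = 13.5 μmol/L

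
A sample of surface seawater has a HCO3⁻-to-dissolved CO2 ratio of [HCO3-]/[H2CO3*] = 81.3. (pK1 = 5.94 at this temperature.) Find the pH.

pH = 7.85

From K1 = [H⁺][HCO3-]/[H2CO3*]:  pH = pK1 + log₁₀([HCO3-]/[H2CO3*])
log₁₀(81.3) = +1.910
pH = 5.94 + (+1.910) = 7.85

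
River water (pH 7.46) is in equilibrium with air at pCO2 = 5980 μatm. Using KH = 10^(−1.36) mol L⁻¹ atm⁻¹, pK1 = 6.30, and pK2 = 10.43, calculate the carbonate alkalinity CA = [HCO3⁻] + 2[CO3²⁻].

CA = 3.78 mmol/L

[CO2*] = KH · pCO2 = 10^(−1.36) × 5980×10^-6 = 2.610×10^-4 mol/L
α₀ = 1/(1 + K1/[H⁺] + K1K2/[H⁺]²) = 1/(1 + 10^+1.16 + 10^-1.81) = 0.06464
DIC = [CO2*]/α₀ = 2.610×10^-4 / 0.06464 = 4.038 mmol/L
CA = (α₁ + 2α₂)·DIC = (0.9344 + 2×0.001001) × 4.038 = 3.78 mmol/L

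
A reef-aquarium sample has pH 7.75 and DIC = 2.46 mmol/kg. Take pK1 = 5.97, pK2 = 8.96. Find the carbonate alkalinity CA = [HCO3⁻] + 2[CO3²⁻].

CA = 2.56 mmol/kg

CA = [HCO3⁻] + 2[CO3²⁻] = (α₁ + 2α₂)·DIC
At pH 7.75: [H⁺]/K1 = 10^-1.78 = 0.016596, K2/[H⁺] = 10^-1.21 = 0.061660
α₁ = 1/(1 + 0.016596 + 0.061660) = 1/1.0783 = 0.9274; α₂ = α₁·K2/[H⁺] = 0.05718
α₁ + 2α₂ = 1.0418
CA = 1.0418 × 2.46 = 2.56 mmol/kg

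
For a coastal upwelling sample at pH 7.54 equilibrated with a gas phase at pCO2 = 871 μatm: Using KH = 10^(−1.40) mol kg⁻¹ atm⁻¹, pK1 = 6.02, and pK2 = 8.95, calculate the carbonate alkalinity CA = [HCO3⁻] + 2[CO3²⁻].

CA = 1.24 mmol/kg

[CO2*] = KH · pCO2 = 10^(−1.40) × 871×10^-6 = 3.468×10^-5 mol/kg
α₀ = 1/(1 + K1/[H⁺] + K1K2/[H⁺]²) = 1/(1 + 10^+1.52 + 10^+0.11) = 0.02825
DIC = [CO2*]/α₀ = 3.468×10^-5 / 0.02825 = 1.228 mmol/kg
CA = (α₁ + 2α₂)·DIC = (0.9354 + 2×0.03639) × 1.228 = 1.24 mmol/kg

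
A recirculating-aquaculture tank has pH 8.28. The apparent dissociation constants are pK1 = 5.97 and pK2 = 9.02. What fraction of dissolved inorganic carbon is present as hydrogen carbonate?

α₁ = 1 / (1 + [H⁺]/K1 + K2/[H⁺]) = 1 / (1 + 10^-2.31 + 10^-0.74)
   = 1 / (1 + 0.0048978 + 0.18197) = 1/1.1869 = 0.8426

α₁ = 0.843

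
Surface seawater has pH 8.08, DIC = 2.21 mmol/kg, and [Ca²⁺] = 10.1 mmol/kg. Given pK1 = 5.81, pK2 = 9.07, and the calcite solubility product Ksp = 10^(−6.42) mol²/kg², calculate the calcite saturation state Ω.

Ω = 5.42

α₂ = 1 / (1 + [H⁺]/K2 + [H⁺]²/(K1K2)) = 1 / (1 + 10^+0.99 + 10^-1.28)
   = 1 / (1 + 9.7724 + 0.052481) = 1/10.825 = 0.09238
[CO3²⁻] = α₂ × DIC = 0.09238 × 2.21 = 0.2042 mmol/kg
Ksp = 10^(−6.42) = 3.802×10^-7
Ω = [Ca²⁺][CO3²⁻]/Ksp = (10.1×10^-3)(2.042×10^-4) / 3.802×10^-7 = 5.42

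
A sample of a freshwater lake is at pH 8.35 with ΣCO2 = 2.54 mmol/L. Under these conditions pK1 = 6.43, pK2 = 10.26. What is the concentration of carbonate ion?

[CO3²⁻] = 0.0305 mmol/L

α₂ = 1 / (1 + [H⁺]/K2 + [H⁺]²/(K1K2)) = 1 / (1 + 10^+1.91 + 10^-0.01)
   = 1 / (1 + 81.283 + 0.97724) = 1/83.260 = 0.01201
[CO3²⁻] = α₂ × DIC = 0.01201 × 2.54 = 0.0305 mmol/L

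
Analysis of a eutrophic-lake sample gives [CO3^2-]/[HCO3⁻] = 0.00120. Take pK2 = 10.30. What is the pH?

From K2 = [H⁺][CO3^2-]/[HCO3⁻]:  pH = pK2 + log₁₀([CO3^2-]/[HCO3⁻])
log₁₀(0.00120) = -2.921
pH = 10.30 + (-2.921) = 7.38

pH = 7.38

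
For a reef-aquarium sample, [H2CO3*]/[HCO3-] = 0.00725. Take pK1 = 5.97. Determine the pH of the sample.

pH = 8.11

From K1 = [H⁺][HCO3-]/[H2CO3*]:  pH = pK1 − log₁₀([H2CO3*]/[HCO3-])
log₁₀(0.00725) = -2.140
pH = 5.97 − (-2.140) = 8.11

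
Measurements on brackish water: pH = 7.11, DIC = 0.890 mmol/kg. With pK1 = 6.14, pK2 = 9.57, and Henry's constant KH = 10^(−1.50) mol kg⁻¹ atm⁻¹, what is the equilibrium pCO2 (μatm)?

pCO2 = 2720 μatm

α₀ = 1 / (1 + K1/[H⁺] + K1K2/[H⁺]²) = 1 / (1 + 10^+0.97 + 10^-1.49)
   = 1 / (1 + 9.3325 + 0.032359) = 1/10.365 = 0.09648
[CO2*] = α₀ × DIC = 0.09648 × 0.890 = 0.08587 mmol/kg
pCO2 = [CO2*]/KH = 8.587×10^-5 / 3.162×10^-2 = 2720 μatm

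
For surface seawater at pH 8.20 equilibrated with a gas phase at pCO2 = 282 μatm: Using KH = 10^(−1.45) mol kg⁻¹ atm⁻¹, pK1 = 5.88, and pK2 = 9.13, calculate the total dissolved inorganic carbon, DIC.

[CO2*] = KH · pCO2 = 10^(−1.45) × 282×10^-6 = 1.001×10^-5 mol/kg
α₀ = 1/(1 + K1/[H⁺] + K1K2/[H⁺]²) = 1/(1 + 10^+2.32 + 10^+1.39) = 0.004265
DIC = [CO2*]/α₀ = 1.001×10^-5 / 0.004265 = 2.35 mmol/kg

DIC = 2.35 mmol/kg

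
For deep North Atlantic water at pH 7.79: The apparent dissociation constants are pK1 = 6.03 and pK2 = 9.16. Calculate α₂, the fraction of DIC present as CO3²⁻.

α₂ = 0.0402

α₂ = 1 / (1 + [H⁺]/K2 + [H⁺]²/(K1K2)) = 1 / (1 + 10^+1.37 + 10^-0.39)
   = 1 / (1 + 23.442 + 0.40738) = 1/24.850 = 0.04024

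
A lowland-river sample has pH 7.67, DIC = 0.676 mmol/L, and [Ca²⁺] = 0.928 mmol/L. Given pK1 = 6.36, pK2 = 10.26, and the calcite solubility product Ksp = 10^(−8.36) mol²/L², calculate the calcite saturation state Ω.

Ω = 0.351

α₂ = 1 / (1 + [H⁺]/K2 + [H⁺]²/(K1K2)) = 1 / (1 + 10^+2.59 + 10^+1.28)
   = 1 / (1 + 389.05 + 19.055) = 1/409.10 = 0.002444
[CO3²⁻] = α₂ × DIC = 0.002444 × 0.676 = 0.001652 mmol/L = 1.652 μmol/L
Ksp = 10^(−8.36) = 4.365×10^-9
Ω = [Ca²⁺][CO3²⁻]/Ksp = (0.928×10^-3)(1.652×10^-6) / 4.365×10^-9 = 0.351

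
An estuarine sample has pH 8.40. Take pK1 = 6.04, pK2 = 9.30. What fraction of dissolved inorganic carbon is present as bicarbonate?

α₁ = 0.885

α₁ = 1 / (1 + [H⁺]/K1 + K2/[H⁺]) = 1 / (1 + 10^-2.36 + 10^-0.90)
   = 1 / (1 + 0.0043652 + 0.12589) = 1/1.1303 = 0.8848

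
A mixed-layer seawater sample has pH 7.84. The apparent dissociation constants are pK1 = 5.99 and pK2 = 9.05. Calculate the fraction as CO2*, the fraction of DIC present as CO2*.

α₀ = 1 / (1 + K1/[H⁺] + K1K2/[H⁺]²) = 1 / (1 + 10^+1.85 + 10^+0.64)
   = 1 / (1 + 70.795 + 4.3652) = 1/76.160 = 0.01313

α₀ = 0.0131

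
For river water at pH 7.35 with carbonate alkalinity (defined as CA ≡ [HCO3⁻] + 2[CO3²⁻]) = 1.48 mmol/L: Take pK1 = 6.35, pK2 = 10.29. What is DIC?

DIC = 1.63 mmol/L

CA = [HCO3⁻] + 2[CO3²⁻] = (α₁ + 2α₂)·DIC
At pH 7.35: [H⁺]/K1 = 10^-1.00 = 0.10000, K2/[H⁺] = 10^-2.94 = 0.0011482
α₁ = 1/(1 + 0.10000 + 0.0011482) = 1/1.1011 = 0.9081; α₂ = α₁·K2/[H⁺] = 0.001043
α₁ + 2α₂ = 0.9102
DIC = CA / (α₁ + 2α₂) = 1.48 / 0.9102 = 1.63 mmol/L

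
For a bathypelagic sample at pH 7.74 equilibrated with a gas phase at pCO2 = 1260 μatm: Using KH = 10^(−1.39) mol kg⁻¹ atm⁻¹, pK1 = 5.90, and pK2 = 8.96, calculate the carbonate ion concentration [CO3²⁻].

[CO2*] = KH · pCO2 = 10^(−1.39) × 1260×10^-6 = 5.133×10^-5 mol/kg
α₀ = 1/(1 + K1/[H⁺] + K1K2/[H⁺]²) = 1/(1 + 10^+1.84 + 10^+0.62) = 0.01345
DIC = [CO2*]/α₀ = 5.133×10^-5 / 0.01345 = 3.816 mmol/kg
[CO3²⁻] = α₂·DIC; α₂ = 0.05607, so [CO3²⁻] = 0.05607 × 3.816 = 0.214 mmol/kg

[CO3²⁻] = 0.214 mmol/kg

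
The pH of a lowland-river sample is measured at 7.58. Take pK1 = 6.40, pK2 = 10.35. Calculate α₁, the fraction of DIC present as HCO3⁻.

α₁ = 1 / (1 + [H⁺]/K1 + K2/[H⁺]) = 1 / (1 + 10^-1.18 + 10^-2.77)
   = 1 / (1 + 0.066069 + 0.0016982) = 1/1.0678 = 0.9365

α₁ = 0.937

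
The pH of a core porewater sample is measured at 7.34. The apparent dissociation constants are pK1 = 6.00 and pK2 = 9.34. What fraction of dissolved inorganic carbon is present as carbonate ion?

α₂ = 0.00947

α₂ = 1 / (1 + [H⁺]/K2 + [H⁺]²/(K1K2)) = 1 / (1 + 10^+2.00 + 10^+0.66)
   = 1 / (1 + 100.00 + 4.5709) = 1/105.57 = 0.009472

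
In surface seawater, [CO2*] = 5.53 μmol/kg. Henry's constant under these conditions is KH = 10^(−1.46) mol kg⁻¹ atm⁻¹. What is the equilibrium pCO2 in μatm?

pCO2 = 159 μatm

KH = 10^(−1.46) = 3.467×10^-2 mol kg⁻¹ atm⁻¹
pCO2 = [CO2*]/KH = 5.53×10^-6 / 3.467×10^-2 = 1.59×10^-4 atm = 159 μatm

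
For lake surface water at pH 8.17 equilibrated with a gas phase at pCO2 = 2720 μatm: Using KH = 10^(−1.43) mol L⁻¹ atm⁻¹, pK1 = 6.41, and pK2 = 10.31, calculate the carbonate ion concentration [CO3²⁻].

[CO3²⁻] = 0.0421 mmol/L

[CO2*] = KH · pCO2 = 10^(−1.43) × 2720×10^-6 = 1.011×10^-4 mol/L
α₀ = 1/(1 + K1/[H⁺] + K1K2/[H⁺]²) = 1/(1 + 10^+1.76 + 10^-0.38) = 0.01696
DIC = [CO2*]/α₀ = 1.011×10^-4 / 0.01696 = 5.958 mmol/L
[CO3²⁻] = α₂·DIC; α₂ = 0.007070, so [CO3²⁻] = 0.007070 × 5.958 = 0.0421 mmol/L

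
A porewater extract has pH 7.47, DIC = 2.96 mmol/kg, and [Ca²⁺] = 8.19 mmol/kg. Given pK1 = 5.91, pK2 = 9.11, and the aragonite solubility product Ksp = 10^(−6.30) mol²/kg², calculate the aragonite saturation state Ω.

α₂ = 1 / (1 + [H⁺]/K2 + [H⁺]²/(K1K2)) = 1 / (1 + 10^+1.64 + 10^+0.08)
   = 1 / (1 + 43.652 + 1.2023) = 1/45.854 = 0.02181
[CO3²⁻] = α₂ × DIC = 0.02181 × 2.96 = 0.06455 mmol/kg
Ksp = 10^(−6.30) = 5.012×10^-7
Ω = [Ca²⁺][CO3²⁻]/Ksp = (8.19×10^-3)(6.455×10^-5) / 5.012×10^-7 = 1.05

Ω = 1.05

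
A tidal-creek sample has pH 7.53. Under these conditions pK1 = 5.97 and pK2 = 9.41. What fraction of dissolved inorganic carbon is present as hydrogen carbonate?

α₁ = 1 / (1 + [H⁺]/K1 + K2/[H⁺]) = 1 / (1 + 10^-1.56 + 10^-1.88)
   = 1 / (1 + 0.027542 + 0.013183) = 1/1.0407 = 0.9609

α₁ = 0.961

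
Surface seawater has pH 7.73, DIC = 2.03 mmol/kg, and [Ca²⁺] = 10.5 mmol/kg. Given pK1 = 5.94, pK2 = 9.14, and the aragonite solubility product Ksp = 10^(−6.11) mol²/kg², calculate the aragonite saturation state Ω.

α₂ = 1 / (1 + [H⁺]/K2 + [H⁺]²/(K1K2)) = 1 / (1 + 10^+1.41 + 10^-0.38)
   = 1 / (1 + 25.704 + 0.41687) = 1/27.121 = 0.03687
[CO3²⁻] = α₂ × DIC = 0.03687 × 2.03 = 0.07485 mmol/kg
Ksp = 10^(−6.11) = 7.762×10^-7
Ω = [Ca²⁺][CO3²⁻]/Ksp = (10.5×10^-3)(7.485×10^-5) / 7.762×10^-7 = 1.01

Ω = 1.01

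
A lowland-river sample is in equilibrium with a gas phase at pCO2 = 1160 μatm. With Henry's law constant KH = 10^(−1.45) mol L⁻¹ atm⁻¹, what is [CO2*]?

KH = 10^(−1.45) = 3.548×10^-2 mol L⁻¹ atm⁻¹
[CO2*] = KH · pCO2 = 3.548×10^-2 × 1160×10^-6 atm = 4.12×10^-5 mol/L

[CO2*] = 41.2 μmol/L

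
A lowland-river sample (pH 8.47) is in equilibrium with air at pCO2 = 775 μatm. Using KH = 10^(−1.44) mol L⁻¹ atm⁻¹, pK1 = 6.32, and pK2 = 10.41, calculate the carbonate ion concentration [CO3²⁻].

[CO2*] = KH · pCO2 = 10^(−1.44) × 775×10^-6 = 2.814×10^-5 mol/L
α₀ = 1/(1 + K1/[H⁺] + K1K2/[H⁺]²) = 1/(1 + 10^+2.15 + 10^+0.21) = 0.006950
DIC = [CO2*]/α₀ = 2.814×10^-5 / 0.006950 = 4.048 mmol/L
[CO3²⁻] = α₂·DIC; α₂ = 0.01127, so [CO3²⁻] = 0.01127 × 4.048 = 0.0456 mmol/L

[CO3²⁻] = 0.0456 mmol/L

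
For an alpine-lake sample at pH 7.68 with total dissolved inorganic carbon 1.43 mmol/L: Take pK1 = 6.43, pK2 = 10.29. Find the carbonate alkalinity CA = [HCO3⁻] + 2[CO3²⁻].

CA = 1.36 mmol/L

CA = [HCO3⁻] + 2[CO3²⁻] = (α₁ + 2α₂)·DIC
At pH 7.68: [H⁺]/K1 = 10^-1.25 = 0.056234, K2/[H⁺] = 10^-2.61 = 0.0024547
α₁ = 1/(1 + 0.056234 + 0.0024547) = 1/1.0587 = 0.9446; α₂ = α₁·K2/[H⁺] = 0.002319
α₁ + 2α₂ = 0.9492
CA = 0.9492 × 1.43 = 1.36 mmol/L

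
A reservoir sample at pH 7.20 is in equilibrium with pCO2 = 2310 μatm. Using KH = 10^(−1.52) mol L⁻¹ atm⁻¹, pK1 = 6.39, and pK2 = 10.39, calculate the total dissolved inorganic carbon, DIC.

[CO2*] = KH · pCO2 = 10^(−1.52) × 2310×10^-6 = 6.976×10^-5 mol/L
α₀ = 1/(1 + K1/[H⁺] + K1K2/[H⁺]²) = 1/(1 + 10^+0.81 + 10^-2.38) = 0.1340
DIC = [CO2*]/α₀ = 6.976×10^-5 / 0.1340 = 0.520 mmol/L

DIC = 0.520 mmol/L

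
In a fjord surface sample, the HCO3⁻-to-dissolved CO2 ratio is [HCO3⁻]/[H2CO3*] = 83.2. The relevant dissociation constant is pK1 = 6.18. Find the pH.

From K1 = [H⁺][HCO3⁻]/[H2CO3*]:  pH = pK1 + log₁₀([HCO3⁻]/[H2CO3*])
log₁₀(83.2) = +1.920
pH = 6.18 + (+1.920) = 8.10

pH = 8.10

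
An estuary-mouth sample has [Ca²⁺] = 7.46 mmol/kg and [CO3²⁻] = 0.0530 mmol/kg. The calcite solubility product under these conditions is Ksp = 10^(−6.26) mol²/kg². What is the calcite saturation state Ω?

Ksp = 10^(−6.26) = 5.495×10^-7
Ω = [Ca²⁺][CO3²⁻]/Ksp = (7.46×10^-3)(0.0530×10^-3) / 5.495×10^-7 = 0.719

Ω = 0.719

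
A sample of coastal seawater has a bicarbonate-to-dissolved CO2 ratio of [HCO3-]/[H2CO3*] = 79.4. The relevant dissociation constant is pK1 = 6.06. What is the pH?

pH = 7.96

From K1 = [H⁺][HCO3-]/[H2CO3*]:  pH = pK1 + log₁₀([HCO3-]/[H2CO3*])
log₁₀(79.4) = +1.900
pH = 6.06 + (+1.900) = 7.96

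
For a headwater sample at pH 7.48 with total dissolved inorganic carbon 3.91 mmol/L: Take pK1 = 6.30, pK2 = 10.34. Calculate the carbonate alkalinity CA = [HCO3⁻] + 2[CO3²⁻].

CA = [HCO3⁻] + 2[CO3²⁻] = (α₁ + 2α₂)·DIC
At pH 7.48: [H⁺]/K1 = 10^-1.18 = 0.066069, K2/[H⁺] = 10^-2.86 = 0.0013804
α₁ = 1/(1 + 0.066069 + 0.0013804) = 1/1.0674 = 0.9368; α₂ = α₁·K2/[H⁺] = 0.001293
α₁ + 2α₂ = 0.9394
CA = 0.9394 × 3.91 = 3.67 mmol/L

CA = 3.67 mmol/L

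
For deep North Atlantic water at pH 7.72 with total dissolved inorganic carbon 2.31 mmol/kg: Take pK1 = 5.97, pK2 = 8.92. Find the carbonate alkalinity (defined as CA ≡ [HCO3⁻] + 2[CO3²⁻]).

CA = 2.41 mmol/kg

CA = [HCO3⁻] + 2[CO3²⁻] = (α₁ + 2α₂)·DIC
At pH 7.72: [H⁺]/K1 = 10^-1.75 = 0.017783, K2/[H⁺] = 10^-1.20 = 0.063096
α₁ = 1/(1 + 0.017783 + 0.063096) = 1/1.0809 = 0.9252; α₂ = α₁·K2/[H⁺] = 0.05837
α₁ + 2α₂ = 1.0419
CA = 1.0419 × 2.31 = 2.41 mmol/kg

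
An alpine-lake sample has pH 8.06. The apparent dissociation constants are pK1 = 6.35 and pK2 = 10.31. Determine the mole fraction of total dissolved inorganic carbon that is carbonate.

α₂ = 0.00549

α₂ = 1 / (1 + [H⁺]/K2 + [H⁺]²/(K1K2)) = 1 / (1 + 10^+2.25 + 10^+0.54)
   = 1 / (1 + 177.83 + 3.4674) = 1/182.30 = 0.005486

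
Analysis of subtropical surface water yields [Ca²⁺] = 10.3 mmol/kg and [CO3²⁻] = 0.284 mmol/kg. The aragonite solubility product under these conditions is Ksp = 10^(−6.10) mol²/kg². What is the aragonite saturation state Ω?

Ksp = 10^(−6.10) = 7.943×10^-7
Ω = [Ca²⁺][CO3²⁻]/Ksp = (10.3×10^-3)(0.284×10^-3) / 7.943×10^-7 = 3.68

Ω = 3.68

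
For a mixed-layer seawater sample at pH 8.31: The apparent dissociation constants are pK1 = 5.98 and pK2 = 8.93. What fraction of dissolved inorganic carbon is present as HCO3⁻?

α₁ = 0.803

α₁ = 1 / (1 + [H⁺]/K1 + K2/[H⁺]) = 1 / (1 + 10^-2.33 + 10^-0.62)
   = 1 / (1 + 0.0046774 + 0.23988) = 1/1.2446 = 0.8035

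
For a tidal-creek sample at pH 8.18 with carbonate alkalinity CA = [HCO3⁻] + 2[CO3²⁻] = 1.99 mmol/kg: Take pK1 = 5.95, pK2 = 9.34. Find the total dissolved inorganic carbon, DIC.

CA = [HCO3⁻] + 2[CO3²⁻] = (α₁ + 2α₂)·DIC
At pH 8.18: [H⁺]/K1 = 10^-2.23 = 0.0058884, K2/[H⁺] = 10^-1.16 = 0.069183
α₁ = 1/(1 + 0.0058884 + 0.069183) = 1/1.0751 = 0.9302; α₂ = α₁·K2/[H⁺] = 0.06435
α₁ + 2α₂ = 1.0589
DIC = CA / (α₁ + 2α₂) = 1.99 / 1.0589 = 1.88 mmol/kg

DIC = 1.88 mmol/kg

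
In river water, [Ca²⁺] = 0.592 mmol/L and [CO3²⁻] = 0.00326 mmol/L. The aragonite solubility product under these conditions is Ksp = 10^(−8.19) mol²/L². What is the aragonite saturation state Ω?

Ω = 0.299

Ksp = 10^(−8.19) = 6.457×10^-9
Ω = [Ca²⁺][CO3²⁻]/Ksp = (0.592×10^-3)(0.00326×10^-3) / 6.457×10^-9 = 0.299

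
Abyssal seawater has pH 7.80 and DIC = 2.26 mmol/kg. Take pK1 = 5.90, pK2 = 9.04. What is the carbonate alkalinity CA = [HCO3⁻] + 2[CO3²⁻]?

CA = 2.35 mmol/kg

CA = [HCO3⁻] + 2[CO3²⁻] = (α₁ + 2α₂)·DIC
At pH 7.80: [H⁺]/K1 = 10^-1.90 = 0.012589, K2/[H⁺] = 10^-1.24 = 0.057544
α₁ = 1/(1 + 0.012589 + 0.057544) = 1/1.0701 = 0.9345; α₂ = α₁·K2/[H⁺] = 0.05377
α₁ + 2α₂ = 1.0420
CA = 1.0420 × 2.26 = 2.35 mmol/kg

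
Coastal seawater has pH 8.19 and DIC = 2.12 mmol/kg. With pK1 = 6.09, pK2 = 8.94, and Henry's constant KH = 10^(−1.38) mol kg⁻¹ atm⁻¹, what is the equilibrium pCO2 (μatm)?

α₀ = 1 / (1 + K1/[H⁺] + K1K2/[H⁺]²) = 1 / (1 + 10^+2.10 + 10^+1.35)
   = 1 / (1 + 125.89 + 22.387) = 1/149.28 = 0.006699
[CO2*] = α₀ × DIC = 0.006699 × 2.12 = 0.01420 mmol/kg = 14.20 μmol/kg
pCO2 = [CO2*]/KH = 1.420×10^-5 / 4.169×10^-2 = 341 μatm

pCO2 = 341 μatm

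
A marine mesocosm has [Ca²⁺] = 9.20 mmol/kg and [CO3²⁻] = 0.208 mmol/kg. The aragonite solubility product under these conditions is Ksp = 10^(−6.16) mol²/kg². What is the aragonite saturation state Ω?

Ksp = 10^(−6.16) = 6.918×10^-7
Ω = [Ca²⁺][CO3²⁻]/Ksp = (9.20×10^-3)(0.208×10^-3) / 6.918×10^-7 = 2.77

Ω = 2.77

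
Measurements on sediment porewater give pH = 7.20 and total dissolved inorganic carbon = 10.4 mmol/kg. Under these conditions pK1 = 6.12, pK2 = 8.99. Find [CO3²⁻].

α₂ = 1 / (1 + [H⁺]/K2 + [H⁺]²/(K1K2)) = 1 / (1 + 10^+1.79 + 10^+0.71)
   = 1 / (1 + 61.660 + 5.1286) = 1/67.788 = 0.01475
[CO3²⁻] = α₂ × DIC = 0.01475 × 10.4 = 0.153 mmol/kg

[CO3²⁻] = 0.153 mmol/kg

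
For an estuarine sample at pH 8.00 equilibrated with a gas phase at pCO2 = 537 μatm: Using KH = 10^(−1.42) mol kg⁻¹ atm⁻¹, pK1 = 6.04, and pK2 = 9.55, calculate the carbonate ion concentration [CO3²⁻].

[CO2*] = KH · pCO2 = 10^(−1.42) × 537×10^-6 = 2.042×10^-5 mol/kg
α₀ = 1/(1 + K1/[H⁺] + K1K2/[H⁺]²) = 1/(1 + 10^+1.96 + 10^+0.41) = 0.01055
DIC = [CO2*]/α₀ = 2.042×10^-5 / 0.01055 = 1.935 mmol/kg
[CO3²⁻] = α₂·DIC; α₂ = 0.02712, so [CO3²⁻] = 0.02712 × 1.935 = 0.0525 mmol/kg

[CO3²⁻] = 0.0525 mmol/kg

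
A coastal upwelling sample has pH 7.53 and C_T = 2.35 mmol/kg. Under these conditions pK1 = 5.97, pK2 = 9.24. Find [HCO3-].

[HCO3⁻] = 2.24 mmol/kg

α₁ = 1 / (1 + [H⁺]/K1 + K2/[H⁺]) = 1 / (1 + 10^-1.56 + 10^-1.71)
   = 1 / (1 + 0.027542 + 0.019498) = 1/1.0470 = 0.9551
[HCO3⁻] = α₁ × DIC = 0.9551 × 2.35 = 2.24 mmol/kg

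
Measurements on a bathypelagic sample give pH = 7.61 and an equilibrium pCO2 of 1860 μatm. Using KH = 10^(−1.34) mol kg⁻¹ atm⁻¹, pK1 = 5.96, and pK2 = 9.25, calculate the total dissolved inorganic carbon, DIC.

[CO2*] = KH · pCO2 = 10^(−1.34) × 1860×10^-6 = 8.502×10^-5 mol/kg
α₀ = 1/(1 + K1/[H⁺] + K1K2/[H⁺]²) = 1/(1 + 10^+1.65 + 10^+0.01) = 0.02142
DIC = [CO2*]/α₀ = 8.502×10^-5 / 0.02142 = 3.97 mmol/kg

DIC = 3.97 mmol/kg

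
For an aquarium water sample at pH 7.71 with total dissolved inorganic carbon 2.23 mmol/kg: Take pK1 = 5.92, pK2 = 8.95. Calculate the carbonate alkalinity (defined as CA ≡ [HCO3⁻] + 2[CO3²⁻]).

CA = [HCO3⁻] + 2[CO3²⁻] = (α₁ + 2α₂)·DIC
At pH 7.71: [H⁺]/K1 = 10^-1.79 = 0.016218, K2/[H⁺] = 10^-1.24 = 0.057544
α₁ = 1/(1 + 0.016218 + 0.057544) = 1/1.0738 = 0.9313; α₂ = α₁·K2/[H⁺] = 0.05359
α₁ + 2α₂ = 1.0385
CA = 1.0385 × 2.23 = 2.32 mmol/kg

CA = 2.32 mmol/kg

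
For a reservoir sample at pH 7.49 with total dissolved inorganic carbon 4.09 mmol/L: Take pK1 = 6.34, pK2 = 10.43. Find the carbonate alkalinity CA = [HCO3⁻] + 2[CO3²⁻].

CA = 3.82 mmol/L

CA = [HCO3⁻] + 2[CO3²⁻] = (α₁ + 2α₂)·DIC
At pH 7.49: [H⁺]/K1 = 10^-1.15 = 0.070795, K2/[H⁺] = 10^-2.94 = 0.0011482
α₁ = 1/(1 + 0.070795 + 0.0011482) = 1/1.0719 = 0.9329; α₂ = α₁·K2/[H⁺] = 0.001071
α₁ + 2α₂ = 0.9350
CA = 0.9350 × 4.09 = 3.82 mmol/L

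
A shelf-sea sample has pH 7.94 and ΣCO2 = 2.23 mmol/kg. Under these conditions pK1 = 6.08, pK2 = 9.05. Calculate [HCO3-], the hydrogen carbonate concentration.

α₁ = 1 / (1 + [H⁺]/K1 + K2/[H⁺]) = 1 / (1 + 10^-1.86 + 10^-1.11)
   = 1 / (1 + 0.013804 + 0.077625) = 1/1.0914 = 0.9162
[HCO3⁻] = α₁ × DIC = 0.9162 × 2.23 = 2.04 mmol/kg

[HCO3⁻] = 2.04 mmol/kg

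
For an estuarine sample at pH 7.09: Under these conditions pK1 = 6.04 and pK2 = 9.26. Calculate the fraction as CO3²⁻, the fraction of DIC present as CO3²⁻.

α₂ = 1 / (1 + [H⁺]/K2 + [H⁺]²/(K1K2)) = 1 / (1 + 10^+2.17 + 10^+1.12)
   = 1 / (1 + 147.91 + 13.183) = 1/162.09 = 0.006169

α₂ = 0.00617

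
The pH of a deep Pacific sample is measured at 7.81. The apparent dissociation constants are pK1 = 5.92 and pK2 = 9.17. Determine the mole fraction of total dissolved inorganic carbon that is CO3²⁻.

α₂ = 1 / (1 + [H⁺]/K2 + [H⁺]²/(K1K2)) = 1 / (1 + 10^+1.36 + 10^-0.53)
   = 1 / (1 + 22.909 + 0.29512) = 1/24.204 = 0.04132

α₂ = 0.0413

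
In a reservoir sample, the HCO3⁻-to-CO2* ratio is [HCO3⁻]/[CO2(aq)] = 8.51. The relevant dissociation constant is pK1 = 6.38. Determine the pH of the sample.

pH = 7.31

From K1 = [H⁺][HCO3⁻]/[CO2(aq)]:  pH = pK1 + log₁₀([HCO3⁻]/[CO2(aq)])
log₁₀(8.51) = +0.930
pH = 6.38 + (+0.930) = 7.31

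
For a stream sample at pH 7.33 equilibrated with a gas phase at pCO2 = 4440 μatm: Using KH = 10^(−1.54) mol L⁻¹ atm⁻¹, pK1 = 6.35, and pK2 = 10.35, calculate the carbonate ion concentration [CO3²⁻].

[CO2*] = KH · pCO2 = 10^(−1.54) × 4440×10^-6 = 1.281×10^-4 mol/L
α₀ = 1/(1 + K1/[H⁺] + K1K2/[H⁺]²) = 1/(1 + 10^+0.98 + 10^-2.04) = 0.09471
DIC = [CO2*]/α₀ = 1.281×10^-4 / 0.09471 = 1.352 mmol/L
[CO3²⁻] = α₂·DIC; α₂ = 0.0008637, so [CO3²⁻] = 0.0008637 × 1.352 = 0.00117 mmol/L = 1.17 μmol/L

[CO3²⁻] = 1.17 μmol/L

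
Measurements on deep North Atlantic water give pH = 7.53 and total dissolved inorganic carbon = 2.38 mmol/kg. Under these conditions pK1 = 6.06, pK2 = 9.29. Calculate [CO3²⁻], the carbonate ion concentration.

[CO3²⁻] = 0.0393 mmol/kg

α₂ = 1 / (1 + [H⁺]/K2 + [H⁺]²/(K1K2)) = 1 / (1 + 10^+1.76 + 10^+0.29)
   = 1 / (1 + 57.544 + 1.9498) = 1/60.494 = 0.01653
[CO3²⁻] = α₂ × DIC = 0.01653 × 2.38 = 0.0393 mmol/kg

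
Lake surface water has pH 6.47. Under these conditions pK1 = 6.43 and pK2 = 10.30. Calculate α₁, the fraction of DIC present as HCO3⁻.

α₁ = 1 / (1 + [H⁺]/K1 + K2/[H⁺]) = 1 / (1 + 10^-0.04 + 10^-3.83)
   = 1 / (1 + 0.91201 + 0.00014791) = 1/1.9122 = 0.5230

α₁ = 0.523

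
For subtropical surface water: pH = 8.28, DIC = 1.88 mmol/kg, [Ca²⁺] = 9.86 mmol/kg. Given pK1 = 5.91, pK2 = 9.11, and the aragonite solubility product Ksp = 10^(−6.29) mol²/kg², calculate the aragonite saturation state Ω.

Ω = 4.64

α₂ = 1 / (1 + [H⁺]/K2 + [H⁺]²/(K1K2)) = 1 / (1 + 10^+0.83 + 10^-1.54)
   = 1 / (1 + 6.7608 + 0.028840) = 1/7.7897 = 0.1284
[CO3²⁻] = α₂ × DIC = 0.1284 × 1.88 = 0.2413 mmol/kg
Ksp = 10^(−6.29) = 5.129×10^-7
Ω = [Ca²⁺][CO3²⁻]/Ksp = (9.86×10^-3)(2.413×10^-4) / 5.129×10^-7 = 4.64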